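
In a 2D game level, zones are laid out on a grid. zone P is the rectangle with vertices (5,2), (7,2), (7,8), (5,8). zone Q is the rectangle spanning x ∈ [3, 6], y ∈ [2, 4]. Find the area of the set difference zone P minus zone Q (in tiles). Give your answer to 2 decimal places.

10.00

|zone P∩zone Q|: x∈[5,6], y∈[2,4] → 1·2 = 2.
|zone P| = 12.
|zone P ∖ zone Q| = |zone P| − |zone P∩zone Q| = 12 − 2 = 10.00.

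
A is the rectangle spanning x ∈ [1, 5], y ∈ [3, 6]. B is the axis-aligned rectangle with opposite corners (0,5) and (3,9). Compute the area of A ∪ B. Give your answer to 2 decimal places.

22.00

By inclusion–exclusion:
Individual areas: |A| = 12, |B| = 12.
|A∩B|: x∈[1,3], y∈[5,6] → 2·1 = 2.
|A ∪ B| = 24 − 2 = 22.00.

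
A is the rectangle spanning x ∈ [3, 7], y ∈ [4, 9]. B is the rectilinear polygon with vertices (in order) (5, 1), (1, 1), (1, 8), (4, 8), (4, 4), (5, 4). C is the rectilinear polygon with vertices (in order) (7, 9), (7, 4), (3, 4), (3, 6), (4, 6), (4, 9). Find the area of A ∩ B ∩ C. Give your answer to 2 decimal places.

2.00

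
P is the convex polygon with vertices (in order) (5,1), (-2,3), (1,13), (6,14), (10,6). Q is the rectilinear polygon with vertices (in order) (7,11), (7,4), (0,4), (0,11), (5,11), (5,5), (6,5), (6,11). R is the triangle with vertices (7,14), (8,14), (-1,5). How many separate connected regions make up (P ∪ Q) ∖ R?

1

(P ∪ Q) ∖ R is a single connected region.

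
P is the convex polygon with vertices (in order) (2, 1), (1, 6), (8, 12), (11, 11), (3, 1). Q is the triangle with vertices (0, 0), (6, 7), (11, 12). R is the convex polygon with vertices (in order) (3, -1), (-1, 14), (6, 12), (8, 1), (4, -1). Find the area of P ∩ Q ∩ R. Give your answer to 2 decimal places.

1.53

The intersection is the polygon with vertices (6,7), (6.769,7.769), (6.828,7.448), (2.117,2.31), (2.085,2.432).
By the shoelace formula its area is 1.53.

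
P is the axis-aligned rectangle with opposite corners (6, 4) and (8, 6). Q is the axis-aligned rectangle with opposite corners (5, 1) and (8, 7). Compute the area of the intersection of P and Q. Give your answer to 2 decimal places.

|P∩Q|: x∈[6,8], y∈[4,6] → 2·2 = 4.

4.00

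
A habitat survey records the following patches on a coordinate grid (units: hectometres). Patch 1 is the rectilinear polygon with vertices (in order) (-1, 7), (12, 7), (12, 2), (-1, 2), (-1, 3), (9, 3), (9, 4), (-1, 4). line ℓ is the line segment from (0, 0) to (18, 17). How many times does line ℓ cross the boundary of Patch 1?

4

The segment meets the boundary at (4.235,4), (7.412,7), (3.176,3), (2.118,2).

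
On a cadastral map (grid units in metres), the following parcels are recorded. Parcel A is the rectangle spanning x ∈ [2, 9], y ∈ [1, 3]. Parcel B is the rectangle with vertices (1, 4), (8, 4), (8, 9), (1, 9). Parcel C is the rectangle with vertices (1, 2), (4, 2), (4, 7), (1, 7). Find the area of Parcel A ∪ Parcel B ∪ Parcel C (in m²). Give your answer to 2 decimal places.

By inclusion–exclusion:
Individual areas: |Parcel A| = 14, |Parcel B| = 35, |Parcel C| = 15.
|Parcel A∩Parcel B| = 0 (no overlap).
|Parcel A∩Parcel C|: x∈[2,4], y∈[2,3] → 2·1 = 2.
|Parcel B∩Parcel C|: x∈[1,4], y∈[4,7] → 3·3 = 9.
|Parcel A∩Parcel B∩Parcel C| = 0.
|Parcel A ∪ Parcel B ∪ Parcel C| = 64 − 11 + 0 = 53.00.

53.00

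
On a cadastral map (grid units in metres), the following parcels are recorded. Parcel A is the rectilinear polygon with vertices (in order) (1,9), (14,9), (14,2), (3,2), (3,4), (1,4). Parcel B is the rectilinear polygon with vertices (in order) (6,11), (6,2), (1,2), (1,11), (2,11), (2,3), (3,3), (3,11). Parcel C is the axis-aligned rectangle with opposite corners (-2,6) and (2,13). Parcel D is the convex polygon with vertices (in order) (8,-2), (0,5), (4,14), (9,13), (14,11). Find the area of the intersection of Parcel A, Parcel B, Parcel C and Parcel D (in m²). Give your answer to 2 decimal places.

2.32

The intersection is the polygon with vertices (1,6), (1,7.25), (1.778,9), (2,9), (2,6).
By the shoelace formula its area is 2.32.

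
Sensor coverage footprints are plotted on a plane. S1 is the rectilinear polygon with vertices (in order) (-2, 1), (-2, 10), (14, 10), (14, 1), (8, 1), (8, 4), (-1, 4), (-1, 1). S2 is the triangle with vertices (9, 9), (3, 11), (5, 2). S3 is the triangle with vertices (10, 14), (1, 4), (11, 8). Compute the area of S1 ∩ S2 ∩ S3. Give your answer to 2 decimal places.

13.01

The intersection is the polygon with vertices (9,9), (7.667,6.667), (4.265,5.306), (3.852,7.168), (6.308,9.897).
By the shoelace formula its area is 13.01.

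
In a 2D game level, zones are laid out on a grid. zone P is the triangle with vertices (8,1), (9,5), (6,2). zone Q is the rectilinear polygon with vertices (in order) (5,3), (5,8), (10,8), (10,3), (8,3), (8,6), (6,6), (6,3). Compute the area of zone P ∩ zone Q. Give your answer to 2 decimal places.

1.00

The intersection is the polygon with vertices (9,5), (8.5,3), (8,3), (8,4).
By the shoelace formula its area is 1.00.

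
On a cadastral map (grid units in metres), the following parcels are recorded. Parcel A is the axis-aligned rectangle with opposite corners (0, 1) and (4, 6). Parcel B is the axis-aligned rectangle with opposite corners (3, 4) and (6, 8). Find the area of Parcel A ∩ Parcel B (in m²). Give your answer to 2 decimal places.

|Parcel A∩Parcel B|: x∈[3,4], y∈[4,6] → 1·2 = 2.

2.00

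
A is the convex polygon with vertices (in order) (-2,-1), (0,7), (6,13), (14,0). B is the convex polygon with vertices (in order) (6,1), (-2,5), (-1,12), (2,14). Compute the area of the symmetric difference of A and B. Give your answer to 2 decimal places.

121.38

|A| = 126, |B| = 53.5, |A∩B| = 29.0588.
|A △ B| = |A| + |B| − 2·|A∩B| = 126 + 53.5 − 58.1176 = 121.38.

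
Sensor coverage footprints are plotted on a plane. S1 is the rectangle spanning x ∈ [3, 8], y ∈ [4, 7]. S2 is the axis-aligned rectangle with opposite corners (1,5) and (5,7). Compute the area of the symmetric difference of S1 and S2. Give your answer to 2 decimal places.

|S1∩S2|: x∈[3,5], y∈[5,7] → 2·2 = 4.
|S1 △ S2| = |S1| + |S2| − 2·|S1∩S2| = 15 + 8 − 8 = 15.00.

15.00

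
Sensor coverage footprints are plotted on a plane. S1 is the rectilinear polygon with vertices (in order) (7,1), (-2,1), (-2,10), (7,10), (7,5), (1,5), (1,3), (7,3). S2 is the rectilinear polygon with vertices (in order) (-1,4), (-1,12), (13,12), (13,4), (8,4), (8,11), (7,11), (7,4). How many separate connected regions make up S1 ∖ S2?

1

S1 ∖ S2 is a single connected region.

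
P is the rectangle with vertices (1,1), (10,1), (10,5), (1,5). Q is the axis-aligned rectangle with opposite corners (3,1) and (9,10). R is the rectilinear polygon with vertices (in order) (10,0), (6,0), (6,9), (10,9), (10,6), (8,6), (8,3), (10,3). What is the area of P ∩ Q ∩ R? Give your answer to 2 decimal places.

10.00

The intersection is the polygon with vertices (9,1), (6,1), (6,5), (8,5), (8,3), (9,3).
By the shoelace formula its area is 10.00.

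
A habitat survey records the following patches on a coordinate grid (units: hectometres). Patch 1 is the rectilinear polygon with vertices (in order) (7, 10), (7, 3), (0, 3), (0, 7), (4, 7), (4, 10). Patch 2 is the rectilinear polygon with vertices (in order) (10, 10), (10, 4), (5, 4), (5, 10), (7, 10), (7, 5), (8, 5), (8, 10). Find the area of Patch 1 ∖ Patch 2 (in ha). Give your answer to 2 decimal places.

|Patch 1| = 37, |Patch 1∩Patch 2| = 12.
|Patch 1 ∖ Patch 2| = |Patch 1| − |Patch 1∩Patch 2| = 37 − 12 = 25.00.

25.00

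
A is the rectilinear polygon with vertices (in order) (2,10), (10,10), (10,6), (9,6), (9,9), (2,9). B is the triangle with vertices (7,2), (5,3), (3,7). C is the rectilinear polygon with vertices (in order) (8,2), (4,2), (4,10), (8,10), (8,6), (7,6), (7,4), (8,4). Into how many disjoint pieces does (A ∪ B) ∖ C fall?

(A ∪ B) ∖ C splits into 3 disjoint pieces (area 5, area 2, area 0.375).

3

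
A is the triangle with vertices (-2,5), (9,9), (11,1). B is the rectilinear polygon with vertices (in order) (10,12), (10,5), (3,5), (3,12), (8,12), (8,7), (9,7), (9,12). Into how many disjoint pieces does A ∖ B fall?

A ∖ B splits into 2 disjoint pieces (area 28.5455, area 1.8182).

2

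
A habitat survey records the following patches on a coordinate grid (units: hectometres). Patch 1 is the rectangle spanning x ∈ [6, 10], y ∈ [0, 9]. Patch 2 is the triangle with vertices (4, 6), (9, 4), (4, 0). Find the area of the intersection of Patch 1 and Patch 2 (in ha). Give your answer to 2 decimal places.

5.40

The intersection is the polygon with vertices (6,5.2), (9,4), (6,1.6).
By the shoelace formula its area is 5.40.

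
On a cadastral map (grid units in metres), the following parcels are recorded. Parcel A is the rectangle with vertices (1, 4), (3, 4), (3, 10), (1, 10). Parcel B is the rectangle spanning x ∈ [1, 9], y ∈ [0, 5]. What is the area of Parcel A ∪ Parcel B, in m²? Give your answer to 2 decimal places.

By inclusion–exclusion:
Individual areas: |Parcel A| = 12, |Parcel B| = 40.
|Parcel A∩Parcel B|: x∈[1,3], y∈[4,5] → 2·1 = 2.
|Parcel A ∪ Parcel B| = 52 − 2 = 50.00.

50.00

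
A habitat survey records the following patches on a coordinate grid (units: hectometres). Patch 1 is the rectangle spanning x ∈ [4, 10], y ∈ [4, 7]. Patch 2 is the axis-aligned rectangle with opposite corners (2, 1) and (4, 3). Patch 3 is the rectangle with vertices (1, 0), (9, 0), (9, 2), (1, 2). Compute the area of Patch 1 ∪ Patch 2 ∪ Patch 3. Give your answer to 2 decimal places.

By inclusion–exclusion:
Individual areas: |Patch 1| = 18, |Patch 2| = 4, |Patch 3| = 16.
|Patch 1∩Patch 2| = 0 (no overlap).
|Patch 1∩Patch 3| = 0 (no overlap).
|Patch 2∩Patch 3|: x∈[2,4], y∈[1,2] → 2·1 = 2.
|Patch 1∩Patch 2∩Patch 3| = 0.
|Patch 1 ∪ Patch 2 ∪ Patch 3| = 38 − 2 + 0 = 36.00.

36.00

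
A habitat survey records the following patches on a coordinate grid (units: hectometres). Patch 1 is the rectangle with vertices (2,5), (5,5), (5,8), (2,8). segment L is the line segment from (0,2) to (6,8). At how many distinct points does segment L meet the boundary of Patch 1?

The segment meets the boundary at (5,7), (3,5).

2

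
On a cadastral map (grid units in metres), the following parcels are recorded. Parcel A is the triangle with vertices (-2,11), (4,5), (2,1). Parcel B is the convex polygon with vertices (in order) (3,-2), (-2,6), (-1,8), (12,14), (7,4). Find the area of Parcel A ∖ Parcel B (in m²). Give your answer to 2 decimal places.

|Parcel A| = 18, |Parcel A∩Parcel B| = 15.9238.
|Parcel A ∖ Parcel B| = |Parcel A| − |Parcel A∩Parcel B| = 18 − 15.9238 = 2.08.

2.08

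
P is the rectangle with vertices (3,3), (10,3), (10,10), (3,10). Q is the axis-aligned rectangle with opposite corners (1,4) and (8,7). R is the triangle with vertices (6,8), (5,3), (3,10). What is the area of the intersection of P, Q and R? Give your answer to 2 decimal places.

3.64

The intersection is the polygon with vertices (5.8,7), (5.2,4), (4.714,4), (3.857,7).
By the shoelace formula its area is 3.64.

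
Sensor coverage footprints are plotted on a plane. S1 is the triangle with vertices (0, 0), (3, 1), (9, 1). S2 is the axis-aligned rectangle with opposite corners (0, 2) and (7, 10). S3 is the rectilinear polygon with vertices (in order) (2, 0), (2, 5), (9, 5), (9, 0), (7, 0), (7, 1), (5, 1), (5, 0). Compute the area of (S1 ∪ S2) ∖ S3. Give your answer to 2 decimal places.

|S1 ∪ S2| = 59.
|(S1 ∪ S2) ∩ S3| = 16.8889.
|(S1 ∪ S2) ∖ S3| = 59 − 16.8889 = 42.11.

42.11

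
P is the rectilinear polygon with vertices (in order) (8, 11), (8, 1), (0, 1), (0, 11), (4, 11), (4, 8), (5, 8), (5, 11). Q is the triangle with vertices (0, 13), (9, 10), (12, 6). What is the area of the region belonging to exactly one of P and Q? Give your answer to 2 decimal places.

80.89

|P| = 77, |Q| = 13.5, |P∩Q| = 4.8036.
|P △ Q| = |P| + |Q| − 2·|P∩Q| = 77 + 13.5 − 9.6071 = 80.89.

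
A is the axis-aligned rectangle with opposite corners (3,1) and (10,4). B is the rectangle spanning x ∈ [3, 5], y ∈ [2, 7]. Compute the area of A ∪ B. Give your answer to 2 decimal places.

27.00

By inclusion–exclusion:
Individual areas: |A| = 21, |B| = 10.
|A∩B|: x∈[3,5], y∈[2,4] → 2·2 = 4.
|A ∪ B| = 31 − 4 = 27.00.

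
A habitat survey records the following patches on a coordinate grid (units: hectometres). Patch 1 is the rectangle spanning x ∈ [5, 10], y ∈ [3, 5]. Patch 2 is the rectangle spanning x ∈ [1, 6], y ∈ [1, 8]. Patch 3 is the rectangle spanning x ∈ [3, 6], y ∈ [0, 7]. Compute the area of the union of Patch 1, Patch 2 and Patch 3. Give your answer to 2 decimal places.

By inclusion–exclusion:
Individual areas: |Patch 1| = 10, |Patch 2| = 35, |Patch 3| = 21.
|Patch 1∩Patch 2|: x∈[5,6], y∈[3,5] → 1·2 = 2.
|Patch 1∩Patch 3|: x∈[5,6], y∈[3,5] → 1·2 = 2.
|Patch 2∩Patch 3|: x∈[3,6], y∈[1,7] → 3·6 = 18.
|Patch 1∩Patch 2∩Patch 3| = 2.
|Patch 1 ∪ Patch 2 ∪ Patch 3| = 66 − 22 + 2 = 46.00.

46.00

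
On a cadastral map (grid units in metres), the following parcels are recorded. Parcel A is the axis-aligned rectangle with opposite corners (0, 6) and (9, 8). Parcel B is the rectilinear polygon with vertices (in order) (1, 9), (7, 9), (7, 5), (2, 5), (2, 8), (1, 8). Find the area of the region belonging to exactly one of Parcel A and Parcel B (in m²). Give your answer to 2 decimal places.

19.00

|Parcel A| = 18, |Parcel B| = 21, |Parcel A∩Parcel B| = 10.
|Parcel A △ Parcel B| = |Parcel A| + |Parcel B| − 2·|Parcel A∩Parcel B| = 18 + 21 − 20 = 19.00.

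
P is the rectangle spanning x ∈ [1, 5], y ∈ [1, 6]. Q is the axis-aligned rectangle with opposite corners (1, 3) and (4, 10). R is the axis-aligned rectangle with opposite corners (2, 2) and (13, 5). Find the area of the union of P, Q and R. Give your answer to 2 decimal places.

56.00

By inclusion–exclusion:
Individual areas: |P| = 20, |Q| = 21, |R| = 33.
|P∩Q|: x∈[1,4], y∈[3,6] → 3·3 = 9.
|P∩R|: x∈[2,5], y∈[2,5] → 3·3 = 9.
|Q∩R|: x∈[2,4], y∈[3,5] → 2·2 = 4.
|P∩Q∩R| = 4.
|P ∪ Q ∪ R| = 74 − 22 + 4 = 56.00.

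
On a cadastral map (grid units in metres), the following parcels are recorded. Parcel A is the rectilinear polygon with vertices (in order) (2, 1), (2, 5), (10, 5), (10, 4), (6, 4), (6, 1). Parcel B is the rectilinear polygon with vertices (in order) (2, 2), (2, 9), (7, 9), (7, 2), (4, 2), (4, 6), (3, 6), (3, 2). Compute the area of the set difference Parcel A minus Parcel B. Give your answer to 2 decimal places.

10.00

|Parcel A| = 20, |Parcel A∩Parcel B| = 10.
|Parcel A ∖ Parcel B| = |Parcel A| − |Parcel A∩Parcel B| = 20 − 10 = 10.00.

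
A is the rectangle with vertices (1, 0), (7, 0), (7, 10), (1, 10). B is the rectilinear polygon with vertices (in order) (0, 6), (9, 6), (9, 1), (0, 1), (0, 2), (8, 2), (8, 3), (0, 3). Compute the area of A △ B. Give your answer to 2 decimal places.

|A| = 60, |B| = 37, |A∩B| = 24.
|A △ B| = |A| + |B| − 2·|A∩B| = 60 + 37 − 48 = 49.00.

49.00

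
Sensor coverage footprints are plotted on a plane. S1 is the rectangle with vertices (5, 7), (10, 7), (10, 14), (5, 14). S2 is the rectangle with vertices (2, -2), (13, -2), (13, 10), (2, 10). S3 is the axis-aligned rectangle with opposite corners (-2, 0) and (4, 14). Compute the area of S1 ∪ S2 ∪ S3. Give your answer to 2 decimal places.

216.00

By inclusion–exclusion:
Individual areas: |S1| = 35, |S2| = 132, |S3| = 84.
|S1∩S2|: x∈[5,10], y∈[7,10] → 5·3 = 15.
|S1∩S3| = 0 (no overlap).
|S2∩S3|: x∈[2,4], y∈[0,10] → 2·10 = 20.
|S1∩S2∩S3| = 0.
|S1 ∪ S2 ∪ S3| = 251 − 35 + 0 = 216.00.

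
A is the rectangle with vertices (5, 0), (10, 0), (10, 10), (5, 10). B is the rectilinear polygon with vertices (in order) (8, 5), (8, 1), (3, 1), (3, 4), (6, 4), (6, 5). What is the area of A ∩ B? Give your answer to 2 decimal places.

The intersection is the polygon with vertices (5,4), (6,4), (6,5), (8,5), (8,1), (5,1).
By the shoelace formula its area is 11.00.

11.00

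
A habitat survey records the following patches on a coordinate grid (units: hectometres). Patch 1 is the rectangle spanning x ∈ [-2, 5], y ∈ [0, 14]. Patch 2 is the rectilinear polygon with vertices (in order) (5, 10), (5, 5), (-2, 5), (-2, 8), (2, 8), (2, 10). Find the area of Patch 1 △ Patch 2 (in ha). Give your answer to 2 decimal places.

|Patch 1| = 98, |Patch 2| = 27, |Patch 1∩Patch 2| = 27.
|Patch 1 △ Patch 2| = |Patch 1| + |Patch 2| − 2·|Patch 1∩Patch 2| = 98 + 27 − 54 = 71.00.

71.00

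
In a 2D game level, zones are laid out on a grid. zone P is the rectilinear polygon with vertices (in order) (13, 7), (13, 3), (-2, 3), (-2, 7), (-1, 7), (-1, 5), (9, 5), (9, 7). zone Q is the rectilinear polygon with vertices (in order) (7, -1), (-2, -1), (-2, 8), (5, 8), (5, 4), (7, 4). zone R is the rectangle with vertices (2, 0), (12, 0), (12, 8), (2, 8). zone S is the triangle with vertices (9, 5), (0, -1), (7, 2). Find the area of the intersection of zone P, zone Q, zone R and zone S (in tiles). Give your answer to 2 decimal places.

0.33

The intersection is the polygon with vertices (7,3), (6,3), (7,3.667).
By the shoelace formula its area is 0.33.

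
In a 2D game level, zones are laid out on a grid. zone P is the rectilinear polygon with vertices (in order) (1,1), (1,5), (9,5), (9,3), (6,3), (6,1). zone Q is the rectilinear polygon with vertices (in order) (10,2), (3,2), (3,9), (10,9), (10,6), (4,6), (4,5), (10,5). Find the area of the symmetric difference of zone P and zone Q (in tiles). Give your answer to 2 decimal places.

39.00

|zone P| = 26, |zone Q| = 43, |zone P∩zone Q| = 15.
|zone P △ zone Q| = |zone P| + |zone Q| − 2·|zone P∩zone Q| = 26 + 43 − 30 = 39.00.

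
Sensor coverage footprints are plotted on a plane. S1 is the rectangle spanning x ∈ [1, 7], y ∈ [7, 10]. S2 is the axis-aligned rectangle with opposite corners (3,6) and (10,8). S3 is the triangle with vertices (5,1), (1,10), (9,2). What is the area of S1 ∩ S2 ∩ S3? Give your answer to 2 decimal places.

The intersection is the polygon with vertices (3,7), (3,8), (4,7).
By the shoelace formula its area is 0.50.

0.50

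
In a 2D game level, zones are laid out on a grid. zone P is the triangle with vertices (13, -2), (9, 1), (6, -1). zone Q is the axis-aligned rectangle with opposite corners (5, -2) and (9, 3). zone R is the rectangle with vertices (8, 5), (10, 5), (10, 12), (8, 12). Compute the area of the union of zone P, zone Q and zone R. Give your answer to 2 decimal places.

38.86

By inclusion–exclusion:
Individual areas: |zone P| = 8.5, |zone Q| = 20, |zone R| = 14.
|zone P∩zone Q| = 3.6429.
|zone P∩zone R| = 0.
|zone Q∩zone R| = 0 (no overlap).
|zone P∩zone Q∩zone R| = 0.
|zone P ∪ zone Q ∪ zone R| = 42.5 − 3.6429 + 0 = 38.86.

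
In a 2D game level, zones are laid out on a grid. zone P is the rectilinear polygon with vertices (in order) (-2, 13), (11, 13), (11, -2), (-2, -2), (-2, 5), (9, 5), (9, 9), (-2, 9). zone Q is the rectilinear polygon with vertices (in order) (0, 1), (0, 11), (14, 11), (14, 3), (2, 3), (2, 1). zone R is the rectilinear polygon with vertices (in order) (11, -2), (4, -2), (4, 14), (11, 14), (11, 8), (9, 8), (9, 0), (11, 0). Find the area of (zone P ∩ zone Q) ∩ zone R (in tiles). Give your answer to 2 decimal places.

26.00

|zone P ∩ zone Q| = 56.
|(zone P ∩ zone Q) ∩ zone R| = 26.00.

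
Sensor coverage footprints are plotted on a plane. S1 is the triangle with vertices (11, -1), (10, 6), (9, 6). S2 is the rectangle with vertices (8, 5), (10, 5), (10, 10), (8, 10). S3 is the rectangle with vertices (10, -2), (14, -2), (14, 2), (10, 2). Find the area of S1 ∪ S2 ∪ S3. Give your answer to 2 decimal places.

By inclusion–exclusion:
Individual areas: |S1| = 3.5, |S2| = 10, |S3| = 16.
|S1∩S2| = 0.8571.
|S1∩S3| = 0.6429.
|S2∩S3| = 0 (no overlap).
|S1∩S2∩S3| = 0.
|S1 ∪ S2 ∪ S3| = 29.5 − 1.5 + 0 = 28.00.

28.00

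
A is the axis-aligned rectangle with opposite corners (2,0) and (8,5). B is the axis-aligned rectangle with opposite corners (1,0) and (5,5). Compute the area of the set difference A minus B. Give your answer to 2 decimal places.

|A∩B|: x∈[2,5], y∈[0,5] → 3·5 = 15.
|A| = 30.
|A ∖ B| = |A| − |A∩B| = 30 − 15 = 15.00.

15.00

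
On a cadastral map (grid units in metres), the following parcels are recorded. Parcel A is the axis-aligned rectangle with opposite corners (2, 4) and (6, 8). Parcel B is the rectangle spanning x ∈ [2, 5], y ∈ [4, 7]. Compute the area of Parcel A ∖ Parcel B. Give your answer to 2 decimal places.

7.00

|Parcel A∩Parcel B|: x∈[2,5], y∈[4,7] → 3·3 = 9.
|Parcel A| = 16.
|Parcel A ∖ Parcel B| = |Parcel A| − |Parcel A∩Parcel B| = 16 − 9 = 7.00.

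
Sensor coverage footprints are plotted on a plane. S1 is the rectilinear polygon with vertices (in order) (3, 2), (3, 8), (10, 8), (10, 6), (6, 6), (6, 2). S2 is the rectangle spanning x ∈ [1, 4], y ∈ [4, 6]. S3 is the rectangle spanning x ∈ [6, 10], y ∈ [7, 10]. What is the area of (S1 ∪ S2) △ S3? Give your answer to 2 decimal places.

|S1 ∪ S2| = 30.
|(S1 ∪ S2) ∩ S3| = 4.
|(S1 ∪ S2) △ S3| = 30 + 12 − 8 = 34.00.

34.00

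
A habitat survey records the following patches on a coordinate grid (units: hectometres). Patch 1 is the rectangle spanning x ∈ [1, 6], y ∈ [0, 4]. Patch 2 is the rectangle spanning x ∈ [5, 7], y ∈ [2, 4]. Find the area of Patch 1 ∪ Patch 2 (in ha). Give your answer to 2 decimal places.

By inclusion–exclusion:
Individual areas: |Patch 1| = 20, |Patch 2| = 4.
|Patch 1∩Patch 2|: x∈[5,6], y∈[2,4] → 1·2 = 2.
|Patch 1 ∪ Patch 2| = 24 − 2 = 22.00.

22.00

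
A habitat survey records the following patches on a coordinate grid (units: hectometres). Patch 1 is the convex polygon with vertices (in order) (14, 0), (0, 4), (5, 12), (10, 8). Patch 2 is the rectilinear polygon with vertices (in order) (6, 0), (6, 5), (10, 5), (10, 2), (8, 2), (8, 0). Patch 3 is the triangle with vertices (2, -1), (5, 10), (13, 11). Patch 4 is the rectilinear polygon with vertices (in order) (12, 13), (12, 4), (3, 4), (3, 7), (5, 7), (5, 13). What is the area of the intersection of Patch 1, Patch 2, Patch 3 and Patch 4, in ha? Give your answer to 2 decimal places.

The intersection is the polygon with vertices (7.5,5), (6.583,4), (6,4), (6,5).
By the shoelace formula its area is 1.04.

1.04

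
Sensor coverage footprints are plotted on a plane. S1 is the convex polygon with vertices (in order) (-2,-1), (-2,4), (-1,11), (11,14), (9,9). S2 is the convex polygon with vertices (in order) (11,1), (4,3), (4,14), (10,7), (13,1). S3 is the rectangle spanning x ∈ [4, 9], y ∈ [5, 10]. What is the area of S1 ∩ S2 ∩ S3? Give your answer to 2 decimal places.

The intersection is the polygon with vertices (8.598,8.635), (4.6,5), (4,5), (4,10), (7.429,10).
By the shoelace formula its area is 14.93.

14.93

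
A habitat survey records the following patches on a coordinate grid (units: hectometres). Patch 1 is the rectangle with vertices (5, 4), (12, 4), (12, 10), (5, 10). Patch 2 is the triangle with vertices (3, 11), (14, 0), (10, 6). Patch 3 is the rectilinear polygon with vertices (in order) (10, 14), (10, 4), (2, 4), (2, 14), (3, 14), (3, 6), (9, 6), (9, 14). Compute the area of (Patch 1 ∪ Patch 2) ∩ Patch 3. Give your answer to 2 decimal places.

14.00

|Patch 1 ∪ Patch 2| = 45.2381.
|(Patch 1 ∪ Patch 2) ∩ Patch 3| = 14.00.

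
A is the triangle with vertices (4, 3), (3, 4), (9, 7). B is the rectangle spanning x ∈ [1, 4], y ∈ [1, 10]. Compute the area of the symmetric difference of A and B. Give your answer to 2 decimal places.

|A| = 4.5, |B| = 27, |A∩B| = 0.75.
|A △ B| = |A| + |B| − 2·|A∩B| = 4.5 + 27 − 1.5 = 30.00.

30.00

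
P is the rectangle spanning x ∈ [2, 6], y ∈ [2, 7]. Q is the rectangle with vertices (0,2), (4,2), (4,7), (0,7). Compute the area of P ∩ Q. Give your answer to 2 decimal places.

|P∩Q|: x∈[2,4], y∈[2,7] → 2·5 = 10.

10.00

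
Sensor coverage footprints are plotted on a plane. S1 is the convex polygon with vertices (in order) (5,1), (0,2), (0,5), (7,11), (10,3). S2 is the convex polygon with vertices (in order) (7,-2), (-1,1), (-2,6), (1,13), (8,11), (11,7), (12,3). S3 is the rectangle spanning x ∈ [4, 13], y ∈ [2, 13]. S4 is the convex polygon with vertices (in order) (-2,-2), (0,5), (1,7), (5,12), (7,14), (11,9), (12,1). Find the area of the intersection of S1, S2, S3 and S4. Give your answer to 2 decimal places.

The intersection is the polygon with vertices (10,3), (7.5,2), (4,2), (4,8.429), (7,11).
By the shoelace formula its area is 36.89.

36.89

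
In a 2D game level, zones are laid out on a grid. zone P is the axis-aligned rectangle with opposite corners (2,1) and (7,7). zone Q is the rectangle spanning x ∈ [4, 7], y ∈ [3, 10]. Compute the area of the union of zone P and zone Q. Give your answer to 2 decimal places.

39.00

By inclusion–exclusion:
Individual areas: |zone P| = 30, |zone Q| = 21.
|zone P∩zone Q|: x∈[4,7], y∈[3,7] → 3·4 = 12.
|zone P ∪ zone Q| = 51 − 12 = 39.00.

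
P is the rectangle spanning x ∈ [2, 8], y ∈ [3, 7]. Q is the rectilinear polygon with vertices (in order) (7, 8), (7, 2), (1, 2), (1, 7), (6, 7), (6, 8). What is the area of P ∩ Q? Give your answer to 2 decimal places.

20.00

The intersection is the polygon with vertices (7,7), (7,3), (2,3), (2,7), (6,7).
By the shoelace formula its area is 20.00.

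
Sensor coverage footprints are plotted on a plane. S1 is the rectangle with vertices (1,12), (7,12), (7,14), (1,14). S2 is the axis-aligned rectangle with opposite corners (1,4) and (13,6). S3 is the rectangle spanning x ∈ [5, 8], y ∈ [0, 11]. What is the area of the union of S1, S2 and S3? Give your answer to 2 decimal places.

63.00

By inclusion–exclusion:
Individual areas: |S1| = 12, |S2| = 24, |S3| = 33.
|S1∩S2| = 0 (no overlap).
|S1∩S3| = 0 (no overlap).
|S2∩S3|: x∈[5,8], y∈[4,6] → 3·2 = 6.
|S1∩S2∩S3| = 0.
|S1 ∪ S2 ∪ S3| = 69 − 6 + 0 = 63.00.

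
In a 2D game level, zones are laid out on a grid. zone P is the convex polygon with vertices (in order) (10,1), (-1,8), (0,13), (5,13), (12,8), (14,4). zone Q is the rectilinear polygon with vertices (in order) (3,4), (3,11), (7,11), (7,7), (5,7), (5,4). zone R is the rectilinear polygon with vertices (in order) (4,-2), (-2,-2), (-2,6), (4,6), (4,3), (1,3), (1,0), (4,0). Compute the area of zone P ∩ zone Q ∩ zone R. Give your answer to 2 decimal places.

The intersection is the polygon with vertices (3,6), (4,6), (4,4.818), (3,5.455).
By the shoelace formula its area is 0.86.

0.86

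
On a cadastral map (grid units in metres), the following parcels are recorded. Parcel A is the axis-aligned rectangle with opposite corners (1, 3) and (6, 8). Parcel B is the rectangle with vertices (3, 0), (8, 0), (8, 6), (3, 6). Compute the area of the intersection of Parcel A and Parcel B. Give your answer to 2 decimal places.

9.00

|Parcel A∩Parcel B|: x∈[3,6], y∈[3,6] → 3·3 = 9.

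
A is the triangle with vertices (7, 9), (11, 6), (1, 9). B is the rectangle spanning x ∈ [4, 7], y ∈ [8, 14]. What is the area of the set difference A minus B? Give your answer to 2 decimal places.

6.02

|A| = 9, |A∩B| = 2.9833.
|A ∖ B| = |A| − |A∩B| = 9 − 2.9833 = 6.02.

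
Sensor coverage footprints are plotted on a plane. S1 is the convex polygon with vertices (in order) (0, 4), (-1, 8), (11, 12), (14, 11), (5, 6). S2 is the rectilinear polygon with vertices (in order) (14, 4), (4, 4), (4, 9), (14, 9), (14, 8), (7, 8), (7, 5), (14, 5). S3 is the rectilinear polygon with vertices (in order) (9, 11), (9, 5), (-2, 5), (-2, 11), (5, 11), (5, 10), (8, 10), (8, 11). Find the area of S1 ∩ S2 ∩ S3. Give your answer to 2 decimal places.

The intersection is the polygon with vertices (7,8), (7,7.111), (5,6), (4,5.6), (4,9), (9,9), (9,8.222), (8.6,8).
By the shoelace formula its area is 10.04.

10.04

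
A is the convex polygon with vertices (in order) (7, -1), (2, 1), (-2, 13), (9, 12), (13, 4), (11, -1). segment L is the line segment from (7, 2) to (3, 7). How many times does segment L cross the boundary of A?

0

The segment lies entirely inside A and never meets its boundary.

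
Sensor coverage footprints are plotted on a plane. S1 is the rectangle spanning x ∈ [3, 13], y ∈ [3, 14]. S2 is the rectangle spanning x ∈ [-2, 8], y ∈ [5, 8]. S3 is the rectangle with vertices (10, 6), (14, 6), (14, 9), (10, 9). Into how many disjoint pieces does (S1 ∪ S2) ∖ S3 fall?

(S1 ∪ S2) ∖ S3 is a single connected region.

1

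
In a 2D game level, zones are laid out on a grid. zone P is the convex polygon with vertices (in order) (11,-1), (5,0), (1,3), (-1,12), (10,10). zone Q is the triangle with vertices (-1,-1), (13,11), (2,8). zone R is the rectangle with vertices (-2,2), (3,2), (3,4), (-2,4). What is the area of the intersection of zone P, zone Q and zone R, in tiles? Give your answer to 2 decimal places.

The intersection is the polygon with vertices (0.778,4), (3,4), (3,2.429), (2.5,2), (2.333,2), (1,3).
By the shoelace formula its area is 3.34.

3.34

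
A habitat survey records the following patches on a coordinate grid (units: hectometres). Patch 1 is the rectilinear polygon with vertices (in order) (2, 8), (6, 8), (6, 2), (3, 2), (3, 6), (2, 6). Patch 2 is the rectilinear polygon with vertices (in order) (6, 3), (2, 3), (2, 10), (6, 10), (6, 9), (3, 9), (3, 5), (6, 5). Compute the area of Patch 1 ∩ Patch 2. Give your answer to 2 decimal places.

8.00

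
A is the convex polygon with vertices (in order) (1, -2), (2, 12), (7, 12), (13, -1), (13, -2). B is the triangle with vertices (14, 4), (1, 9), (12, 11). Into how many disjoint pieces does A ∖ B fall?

A ∖ B splits into 2 disjoint pieces (area 91.9668, area 12.8815).

2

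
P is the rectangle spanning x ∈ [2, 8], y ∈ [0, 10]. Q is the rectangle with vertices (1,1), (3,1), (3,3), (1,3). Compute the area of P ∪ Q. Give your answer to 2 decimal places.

62.00

By inclusion–exclusion:
Individual areas: |P| = 60, |Q| = 4.
|P∩Q|: x∈[2,3], y∈[1,3] → 1·2 = 2.
|P ∪ Q| = 64 − 2 = 62.00.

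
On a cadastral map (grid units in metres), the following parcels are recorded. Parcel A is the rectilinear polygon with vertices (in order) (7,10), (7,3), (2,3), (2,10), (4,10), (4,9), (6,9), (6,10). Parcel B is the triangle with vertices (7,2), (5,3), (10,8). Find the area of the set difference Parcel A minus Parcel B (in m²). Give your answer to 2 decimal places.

|Parcel A| = 33, |Parcel A∩Parcel B| = 2.
|Parcel A ∖ Parcel B| = |Parcel A| − |Parcel A∩Parcel B| = 33 − 2 = 31.00.

31.00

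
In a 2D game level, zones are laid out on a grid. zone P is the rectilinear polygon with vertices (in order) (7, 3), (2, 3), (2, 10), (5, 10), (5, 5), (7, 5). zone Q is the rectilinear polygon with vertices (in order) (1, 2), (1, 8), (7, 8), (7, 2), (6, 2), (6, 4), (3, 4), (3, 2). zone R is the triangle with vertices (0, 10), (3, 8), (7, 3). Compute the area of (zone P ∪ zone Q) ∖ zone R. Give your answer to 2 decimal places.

|zone P ∪ zone Q| = 39.
|(zone P ∪ zone Q) ∩ zone R| = 2.8333.
|(zone P ∪ zone Q) ∖ zone R| = 39 − 2.8333 = 36.17.

36.17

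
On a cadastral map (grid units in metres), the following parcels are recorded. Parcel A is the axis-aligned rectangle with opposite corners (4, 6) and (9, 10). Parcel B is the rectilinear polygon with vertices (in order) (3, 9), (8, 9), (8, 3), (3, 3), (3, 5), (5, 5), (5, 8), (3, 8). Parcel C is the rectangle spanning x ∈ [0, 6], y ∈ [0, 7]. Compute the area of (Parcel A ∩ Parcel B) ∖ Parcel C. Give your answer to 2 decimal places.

|Parcel A ∩ Parcel B| = 10.
|(Parcel A ∩ Parcel B) ∩ Parcel C| = 1.
|(Parcel A ∩ Parcel B) ∖ Parcel C| = 10 − 1 = 9.00.

9.00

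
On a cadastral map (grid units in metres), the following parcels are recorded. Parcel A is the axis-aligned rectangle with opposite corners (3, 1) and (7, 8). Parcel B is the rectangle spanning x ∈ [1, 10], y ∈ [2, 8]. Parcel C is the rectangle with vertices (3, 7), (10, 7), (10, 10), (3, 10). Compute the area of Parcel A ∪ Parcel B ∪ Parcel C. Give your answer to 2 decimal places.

By inclusion–exclusion:
Individual areas: |Parcel A| = 28, |Parcel B| = 54, |Parcel C| = 21.
|Parcel A∩Parcel B|: x∈[3,7], y∈[2,8] → 4·6 = 24.
|Parcel A∩Parcel C|: x∈[3,7], y∈[7,8] → 4·1 = 4.
|Parcel B∩Parcel C|: x∈[3,10], y∈[7,8] → 7·1 = 7.
|Parcel A∩Parcel B∩Parcel C| = 4.
|Parcel A ∪ Parcel B ∪ Parcel C| = 103 − 35 + 4 = 72.00.

72.00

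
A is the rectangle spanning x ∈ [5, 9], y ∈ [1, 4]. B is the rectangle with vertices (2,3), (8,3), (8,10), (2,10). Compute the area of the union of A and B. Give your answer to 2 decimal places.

51.00

By inclusion–exclusion:
Individual areas: |A| = 12, |B| = 42.
|A∩B|: x∈[5,8], y∈[3,4] → 3·1 = 3.
|A ∪ B| = 54 − 3 = 51.00.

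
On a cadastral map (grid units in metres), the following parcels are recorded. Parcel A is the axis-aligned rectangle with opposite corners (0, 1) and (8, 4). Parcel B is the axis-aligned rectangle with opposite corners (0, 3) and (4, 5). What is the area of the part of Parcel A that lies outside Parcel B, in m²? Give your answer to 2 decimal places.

|Parcel A∩Parcel B|: x∈[0,4], y∈[3,4] → 4·1 = 4.
|Parcel A| = 24.
|Parcel A ∖ Parcel B| = |Parcel A| − |Parcel A∩Parcel B| = 24 − 4 = 20.00.

20.00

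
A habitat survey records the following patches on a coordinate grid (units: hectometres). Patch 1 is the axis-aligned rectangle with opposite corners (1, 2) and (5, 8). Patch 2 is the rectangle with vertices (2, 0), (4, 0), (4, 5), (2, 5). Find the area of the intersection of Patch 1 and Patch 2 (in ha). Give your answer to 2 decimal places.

|Patch 1∩Patch 2|: x∈[2,4], y∈[2,5] → 2·3 = 6.

6.00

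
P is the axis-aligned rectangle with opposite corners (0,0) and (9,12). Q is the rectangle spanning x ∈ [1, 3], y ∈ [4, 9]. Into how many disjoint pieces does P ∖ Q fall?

1

P ∖ Q is a single connected region.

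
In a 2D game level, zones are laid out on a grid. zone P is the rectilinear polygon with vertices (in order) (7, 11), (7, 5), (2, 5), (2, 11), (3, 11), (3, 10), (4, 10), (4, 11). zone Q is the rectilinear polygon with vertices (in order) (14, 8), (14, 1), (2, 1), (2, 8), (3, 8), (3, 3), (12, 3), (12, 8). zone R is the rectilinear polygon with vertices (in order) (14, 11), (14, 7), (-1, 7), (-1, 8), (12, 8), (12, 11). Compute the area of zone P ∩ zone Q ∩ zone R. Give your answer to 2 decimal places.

The intersection is the polygon with vertices (2,8), (3,8), (3,7), (2,7).
By the shoelace formula its area is 1.00.

1.00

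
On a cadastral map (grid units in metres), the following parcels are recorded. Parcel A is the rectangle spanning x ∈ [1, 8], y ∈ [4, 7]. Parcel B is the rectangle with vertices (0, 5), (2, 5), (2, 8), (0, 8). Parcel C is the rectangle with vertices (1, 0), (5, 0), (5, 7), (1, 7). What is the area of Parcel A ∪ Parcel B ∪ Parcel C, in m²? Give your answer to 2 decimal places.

41.00

By inclusion–exclusion:
Individual areas: |Parcel A| = 21, |Parcel B| = 6, |Parcel C| = 28.
|Parcel A∩Parcel B|: x∈[1,2], y∈[5,7] → 1·2 = 2.
|Parcel A∩Parcel C|: x∈[1,5], y∈[4,7] → 4·3 = 12.
|Parcel B∩Parcel C|: x∈[1,2], y∈[5,7] → 1·2 = 2.
|Parcel A∩Parcel B∩Parcel C| = 2.
|Parcel A ∪ Parcel B ∪ Parcel C| = 55 − 16 + 2 = 41.00.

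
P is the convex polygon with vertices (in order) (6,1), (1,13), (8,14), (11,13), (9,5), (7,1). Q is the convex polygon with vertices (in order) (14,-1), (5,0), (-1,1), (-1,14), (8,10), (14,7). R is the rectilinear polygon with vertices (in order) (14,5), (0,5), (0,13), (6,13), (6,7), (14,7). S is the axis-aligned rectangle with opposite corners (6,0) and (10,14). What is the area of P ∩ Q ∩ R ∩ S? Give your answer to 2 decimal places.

6.50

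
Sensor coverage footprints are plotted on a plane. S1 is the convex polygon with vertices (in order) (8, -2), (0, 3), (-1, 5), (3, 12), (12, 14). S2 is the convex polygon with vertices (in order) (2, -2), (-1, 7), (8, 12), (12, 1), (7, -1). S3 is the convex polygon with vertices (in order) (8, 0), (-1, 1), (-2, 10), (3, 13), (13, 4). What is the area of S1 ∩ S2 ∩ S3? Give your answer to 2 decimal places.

77.02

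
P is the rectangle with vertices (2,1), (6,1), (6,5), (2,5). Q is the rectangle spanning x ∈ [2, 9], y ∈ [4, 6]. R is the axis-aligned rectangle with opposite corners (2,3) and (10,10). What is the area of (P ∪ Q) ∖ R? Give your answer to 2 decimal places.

8.00

|P ∪ Q| = 26.
|(P ∪ Q) ∩ R| = 18.
|(P ∪ Q) ∖ R| = 26 − 18 = 8.00.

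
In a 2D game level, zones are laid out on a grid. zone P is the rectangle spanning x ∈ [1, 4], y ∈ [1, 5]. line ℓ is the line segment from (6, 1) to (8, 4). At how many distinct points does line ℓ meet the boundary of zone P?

The segment lies entirely outside zone P and never meets its boundary.

0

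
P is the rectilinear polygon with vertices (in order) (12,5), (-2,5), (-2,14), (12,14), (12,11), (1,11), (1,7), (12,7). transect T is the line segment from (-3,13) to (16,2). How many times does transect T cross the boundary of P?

The segment meets the boundary at (7.364,7), (10.818,5), (1,10.684), (-2,12.421).

4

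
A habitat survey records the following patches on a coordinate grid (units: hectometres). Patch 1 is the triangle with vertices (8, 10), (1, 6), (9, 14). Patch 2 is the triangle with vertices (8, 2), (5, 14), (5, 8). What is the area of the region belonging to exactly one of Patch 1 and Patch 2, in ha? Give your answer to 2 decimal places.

17.06

|Patch 1| = 12, |Patch 2| = 9, |Patch 1∩Patch 2| = 1.9714.
|Patch 1 △ Patch 2| = |Patch 1| + |Patch 2| − 2·|Patch 1∩Patch 2| = 12 + 9 − 3.9429 = 17.06.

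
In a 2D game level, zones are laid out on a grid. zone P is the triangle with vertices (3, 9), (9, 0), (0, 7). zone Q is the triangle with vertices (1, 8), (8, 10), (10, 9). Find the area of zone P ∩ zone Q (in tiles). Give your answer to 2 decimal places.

The intersection is the polygon with vertices (3.483,8.276), (1.6,8.067), (1.875,8.25), (3.24,8.64).
By the shoelace formula its area is 0.44.

0.44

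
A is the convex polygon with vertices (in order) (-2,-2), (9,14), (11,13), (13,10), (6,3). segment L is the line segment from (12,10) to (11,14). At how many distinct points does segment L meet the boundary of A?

1

The segment meets the boundary at (11.4,12.4).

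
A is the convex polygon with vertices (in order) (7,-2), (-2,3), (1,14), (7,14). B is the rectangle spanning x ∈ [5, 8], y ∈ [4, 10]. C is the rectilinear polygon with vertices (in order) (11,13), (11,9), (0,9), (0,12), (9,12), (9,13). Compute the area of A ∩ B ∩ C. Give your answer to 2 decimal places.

2.00

The intersection is the polygon with vertices (5,10), (7,10), (7,9), (5,9).
By the shoelace formula its area is 2.00.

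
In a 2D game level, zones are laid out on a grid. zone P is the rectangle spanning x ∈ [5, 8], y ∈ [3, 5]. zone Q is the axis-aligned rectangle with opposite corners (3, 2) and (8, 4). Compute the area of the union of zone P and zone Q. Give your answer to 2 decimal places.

13.00

By inclusion–exclusion:
Individual areas: |zone P| = 6, |zone Q| = 10.
|zone P∩zone Q|: x∈[5,8], y∈[3,4] → 3·1 = 3.
|zone P ∪ zone Q| = 16 − 3 = 13.00.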